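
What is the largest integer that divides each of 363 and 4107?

Euclid: 4107 = 11·363 + 114; 363 = 3·114 + 21; 114 = 5·21 + 9; 21 = 2·9 + 3; 9 = 3·3 + 0. Last nonzero remainder: 3.

3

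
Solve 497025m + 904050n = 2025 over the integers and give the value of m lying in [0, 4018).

gcd(497025, 904050) = 225 (Euclid: 904050 = 1·497025 + 407025; 497025 = 1·407025 + 90000; 407025 = 4·90000 + 47025; 90000 = 1·47025 + 42975; 47025 = 1·42975 + 4050; 42975 = 10·4050 + 2475; 4050 = 1·2475 + 1575; 2475 = 1·1575 + 900; 1575 = 1·900 + 675; 900 = 1·675 + 225; 675 = 3·225 + 0), and 225 | 2025.
Extended Euclid: 497025·(1115) + 904050·(-613) = 225. Scale by 9: m₀ = 10035.
General solution m = m₀ + 4018t; reducing mod 4018 gives m = 1999 (and n = -1099).

1999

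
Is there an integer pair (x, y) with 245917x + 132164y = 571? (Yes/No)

No

By Bézout, 245917x + 132164y = 571 has integer solutions iff gcd(245917, 132164) | 571.
Euclid: 245917 = 1·132164 + 113753; 132164 = 1·113753 + 18411; 113753 = 6·18411 + 3287; 18411 = 5·3287 + 1976; 3287 = 1·1976 + 1311; 1976 = 1·1311 + 665; 1311 = 1·665 + 646; 665 = 1·646 + 19; 646 = 34·19 + 0. gcd = 19; 571 mod 19 = 1. No.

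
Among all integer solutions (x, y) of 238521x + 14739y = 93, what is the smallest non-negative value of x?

2033

Reduce mod 14739: 238521x ≡ 93 (mod 14739). With g = gcd(238521, 14739) = 3 dividing 93, divide through: 79507x ≡ 31 (mod 4913).
Since gcd(79507, 4913) = 1, x ≡ 31·(79507)⁻¹ ≡ 2033 (mod 4913). Smallest non-negative: 2033.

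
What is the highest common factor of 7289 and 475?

1

Euclid: 7289 = 15·475 + 164; 475 = 2·164 + 147; 164 = 1·147 + 17; 147 = 8·17 + 11; 17 = 1·11 + 6; 11 = 1·6 + 5; 6 = 1·5 + 1; 5 = 5·1 + 0. Last nonzero remainder: 1.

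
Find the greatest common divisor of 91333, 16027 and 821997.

11

gcd(91333, 16027): 91333 = 5·16027 + 11198; 16027 = 1·11198 + 4829; 11198 = 2·4829 + 1540; 4829 = 3·1540 + 209; 1540 = 7·209 + 77; 209 = 2·77 + 55; 77 = 1·55 + 22; 55 = 2·22 + 11; 22 = 2·11 + 0 → 11
gcd(11, 821997): 821997 = 74727·11 + 0 → 11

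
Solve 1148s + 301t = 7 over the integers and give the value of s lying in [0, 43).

16

Reduce mod 301: 1148s ≡ 7 (mod 301). With g = gcd(1148, 301) = 7 dividing 7, divide through: 164s ≡ 1 (mod 43).
Since gcd(164, 43) = 1, s ≡ 1·(164)⁻¹ ≡ 16 (mod 43). Smallest non-negative: 16.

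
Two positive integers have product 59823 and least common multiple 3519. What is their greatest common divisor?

17

From gcd × lcm = ab: gcd = 59823 / 3519 = 17.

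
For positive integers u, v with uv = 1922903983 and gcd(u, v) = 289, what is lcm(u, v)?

Since gcd(u,v)·lcm(u,v) = uv, lcm = 1922903983/289 = 6653647.

6653647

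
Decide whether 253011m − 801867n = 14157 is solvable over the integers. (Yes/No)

Yes

gcd(253011, 801867): 801867 = 3·253011 + 42834; 253011 = 5·42834 + 38841; 42834 = 1·38841 + 3993; 38841 = 9·3993 + 2904; 3993 = 1·2904 + 1089; 2904 = 2·1089 + 726; 1089 = 1·726 + 363; 726 = 2·363 + 0 → 363
363 divides 14157, so a solution exists.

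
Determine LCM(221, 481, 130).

81770

221 = 13 · 17; 481 = 13 · 37; 130 = 2 · 5 · 13
lcm takes max exponent of each prime: 2 · 5 · 13 · 17 · 37 = 81770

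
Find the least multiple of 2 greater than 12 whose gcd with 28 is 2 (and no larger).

28 = 2·14. Any t with gcd(t, 28) = 2 is a multiple of 2, say 2s, with s coprime to 14.
Need s > 12/2, so s ≥ 7. First s ≥ 7 with gcd(s, 14) = 1 is s = 9. Thus t = 2·9 = 18.

18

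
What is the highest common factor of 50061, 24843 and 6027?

3

50061 = 3 · 11 · 37 · 41; 24843 = 3 · 7² · 13²; 6027 = 3 · 7² · 41
gcd takes min exponent of each prime: 3 = 3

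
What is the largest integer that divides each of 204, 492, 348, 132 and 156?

12

204 = 2² · 3 · 17; 492 = 2² · 3 · 41; 348 = 2² · 3 · 29; 132 = 2² · 3 · 11; 156 = 2² · 3 · 13
gcd takes min exponent of each prime: 2² · 3 = 12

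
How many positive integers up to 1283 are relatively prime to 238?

238 = 2·7·17. Inclusion–exclusion on these primes:
1283 − ⌊1283/2⌋ − ⌊1283/7⌋ − ⌊1283/17⌋ + ⌊1283/14⌋ + ⌊1283/34⌋ + ⌊1283/119⌋ − ⌊1283/238⌋ = 517

517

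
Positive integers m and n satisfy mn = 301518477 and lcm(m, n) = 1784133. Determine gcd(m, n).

169

From gcd × lcm = mn: gcd = 301518477 / 1784133 = 169.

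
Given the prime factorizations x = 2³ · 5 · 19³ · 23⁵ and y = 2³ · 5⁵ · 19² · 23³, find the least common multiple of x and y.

max exponent per prime: 2³ · 5⁵ · 19³ · 23⁵ = 1103671915925000

1103671915925000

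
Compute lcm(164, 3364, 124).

4275644

164 = 2² · 41; 3364 = 2² · 29²; 124 = 2² · 31
lcm takes max exponent of each prime: 2² · 29² · 31 · 41 = 4275644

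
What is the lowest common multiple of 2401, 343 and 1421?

69629

2401 = 7⁴; 343 = 7³; 1421 = 7² · 29
lcm takes max exponent of each prime: 7⁴ · 29 = 69629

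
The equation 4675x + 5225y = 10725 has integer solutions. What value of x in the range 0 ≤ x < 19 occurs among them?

Euclid: 5225 = 1·4675 + 550; 4675 = 8·550 + 275; 550 = 2·275 + 0 → gcd = 275; 10725 = 275·39.
Back-substitution yields 4675·(9) + 5225·(-8) = 275, so one solution is x = 9·39 = 351, y = -8·39 = -312.
Solutions in x differ by 5225/275 = 19; the one in [0, 19) is 351 mod 19 = 9.

9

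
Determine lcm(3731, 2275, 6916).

7088900

3731 = 7 · 13 · 41; 2275 = 5² · 7 · 13; 6916 = 2² · 7 · 13 · 19
lcm takes max exponent of each prime: 2² · 5² · 7 · 13 · 19 · 41 = 7088900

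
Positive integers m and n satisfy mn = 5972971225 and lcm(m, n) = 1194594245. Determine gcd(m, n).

5

From gcd × lcm = mn: gcd = 5972971225 / 1194594245 = 5.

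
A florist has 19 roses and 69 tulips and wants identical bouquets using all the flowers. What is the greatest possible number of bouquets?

Euclid: 69 = 3·19 + 12; 19 = 1·12 + 7; 12 = 1·7 + 5; 7 = 1·5 + 2; 5 = 2·2 + 1; 2 = 2·1 + 0. Last nonzero remainder: 1.

1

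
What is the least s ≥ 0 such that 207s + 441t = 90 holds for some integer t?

26

gcd(207, 441) = 9 (Euclid: 441 = 2·207 + 27; 207 = 7·27 + 18; 27 = 1·18 + 9; 18 = 2·9 + 0), and 9 | 90.
Extended Euclid: 207·(-17) + 441·(8) = 9. Scale by 10: s₀ = -170.
General solution s = s₀ + 49k; reducing mod 49 gives s = 26 (and t = -12).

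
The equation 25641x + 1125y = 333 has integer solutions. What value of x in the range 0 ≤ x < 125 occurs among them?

Euclid: 25641 = 22·1125 + 891; 1125 = 1·891 + 234; 891 = 3·234 + 189; 234 = 1·189 + 45; 189 = 4·45 + 9; 45 = 5·9 + 0 → gcd = 9; 333 = 9·37.
Back-substitution yields 25641·(24) + 1125·(-547) = 9, so one solution is x = 24·37 = 888, y = -547·37 = -20239.
Solutions in x differ by 1125/9 = 125; the one in [0, 125) is 888 mod 125 = 13.

13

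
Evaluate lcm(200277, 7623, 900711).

lcm(200277, 7623) = 200277·7623/gcd = 1526711571/693 = 2203047
lcm(2203047, 900711) = 2203047·900711/gcd = 1984308666417/1071 = 1852762527

1852762527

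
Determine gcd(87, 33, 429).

3

87 = 3 · 29; 33 = 3 · 11; 429 = 3 · 11 · 13
gcd takes min exponent of each prime: 3 = 3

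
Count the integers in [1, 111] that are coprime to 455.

455 = 5·7·13. Inclusion–exclusion on these primes:
111 − ⌊111/5⌋ − ⌊111/7⌋ − ⌊111/13⌋ + ⌊111/35⌋ + ⌊111/65⌋ + ⌊111/91⌋ − ⌊111/455⌋ = 71

71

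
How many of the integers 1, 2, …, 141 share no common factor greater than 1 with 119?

114

Prime factors of 119: 7, 17. Count integers ≤ 141 divisible by none of them.
By inclusion–exclusion: 141 − ⌊141/7⌋ − ⌊141/17⌋ + ⌊141/119⌋ = 114.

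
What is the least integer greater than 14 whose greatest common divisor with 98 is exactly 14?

28

gcd(m, 98) = 14 forces 14 | m; write m = 14s. Then gcd(14s, 14·7) = 14·gcd(s, 7), so need gcd(s, 7) = 1.
14s > 14 gives s ≥ 2. The least s ≥ 2 coprime to 7 is 2, so m = 14·2 = 28.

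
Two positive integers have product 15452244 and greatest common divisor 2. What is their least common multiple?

For any two positive integers, gcd × lcm equals their product. Hence lcm = 15452244 / 2 = 7726122.

7726122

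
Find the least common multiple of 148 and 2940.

gcd first: 2940 = 19·148 + 128; 148 = 1·128 + 20; 128 = 6·20 + 8; 20 = 2·8 + 4; 8 = 2·4 + 0 → gcd = 4
lcm = 148·2940/gcd = 435120/4 = 108780

108780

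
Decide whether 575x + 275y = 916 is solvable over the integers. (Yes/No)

gcd(575, 275): 575 = 2·275 + 25; 275 = 11·25 + 0 → 25
25 does not divide 916, so a solution does not exist.

No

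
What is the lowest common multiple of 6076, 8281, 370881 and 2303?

365292565092

lcm(6076, 8281) = 6076·8281/gcd = 50315356/49 = 1026844
lcm(1026844, 370881) = 1026844·370881/gcd = 380836929564/49 = 7772182236
lcm(7772182236, 2303) = 7772182236·2303/gcd = 17899335689508/49 = 365292565092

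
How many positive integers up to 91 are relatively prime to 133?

Prime factors of 133: 7, 19. Count integers ≤ 91 divisible by none of them.
By inclusion–exclusion: 91 − ⌊91/7⌋ − ⌊91/19⌋ + ⌊91/133⌋ = 74.

74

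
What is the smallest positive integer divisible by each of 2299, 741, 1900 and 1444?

2299 = 11² · 19; 741 = 3 · 13 · 19; 1900 = 2² · 5² · 19; 1444 = 2² · 19²
lcm takes max exponent of each prime: 2² · 3 · 5² · 11² · 13 · 19² = 170355900

170355900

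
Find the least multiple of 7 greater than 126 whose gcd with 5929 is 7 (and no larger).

5929 = 7·847. Any k with gcd(k, 5929) = 7 is a multiple of 7, say 7s, with s coprime to 847.
Need s > 126/7, so s ≥ 19. First s ≥ 19 with gcd(s, 847) = 1 is s = 19. Thus k = 7·19 = 133.

133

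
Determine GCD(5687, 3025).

121

Euclid: 5687 = 1·3025 + 2662; 3025 = 1·2662 + 363; 2662 = 7·363 + 121; 363 = 3·121 + 0. Last nonzero remainder: 121.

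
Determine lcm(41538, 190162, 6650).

lcm(41538, 190162) = 41538·190162/gcd = 7898949156/14 = 564210654
lcm(564210654, 6650) = 564210654·6650/gcd = 3752000849100/14 = 268000060650

268000060650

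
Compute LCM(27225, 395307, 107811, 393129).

27225 = 3² · 5² · 11²; 395307 = 3³ · 11⁴; 107811 = 3⁴ · 11³; 393129 = 3² · 11² · 19²
lcm takes max exponent of each prime: 3⁴ · 5² · 11⁴ · 19² = 10702937025

10702937025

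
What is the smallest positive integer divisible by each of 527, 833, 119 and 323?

490637

lcm(527, 833) = 527·833/gcd = 438991/17 = 25823
lcm(25823, 119) = 25823·119/gcd = 3072937/119 = 25823
lcm(25823, 323) = 25823·323/gcd = 8340829/17 = 490637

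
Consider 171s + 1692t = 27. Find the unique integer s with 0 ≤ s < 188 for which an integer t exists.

Euclid: 1692 = 9·171 + 153; 171 = 1·153 + 18; 153 = 8·18 + 9; 18 = 2·9 + 0 → gcd = 9; 27 = 9·3.
Back-substitution yields 171·(-89) + 1692·(9) = 9, so one solution is s = -89·3 = -267, t = 9·3 = 27.
Solutions in s differ by 1692/9 = 188; the one in [0, 188) is -267 mod 188 = 109.

109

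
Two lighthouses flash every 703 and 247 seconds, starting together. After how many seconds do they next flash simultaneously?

703 = 19 · 37; 247 = 13 · 19
max exponents: 13 · 19 · 37 = 9139

9139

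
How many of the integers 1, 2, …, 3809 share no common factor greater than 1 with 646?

1699

Prime factors of 646: 2, 17, 19. Count integers ≤ 3809 divisible by none of them.
By inclusion–exclusion: 3809 − ⌊3809/2⌋ − ⌊3809/17⌋ − ⌊3809/19⌋ + ⌊3809/34⌋ + ⌊3809/38⌋ + ⌊3809/323⌋ − ⌊3809/646⌋ = 1699.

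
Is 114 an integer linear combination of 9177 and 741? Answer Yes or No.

Yes

By Bézout, 9177u + 741v = 114 has integer solutions iff gcd(9177, 741) | 114.
Euclid: 9177 = 12·741 + 285; 741 = 2·285 + 171; 285 = 1·171 + 114; 171 = 1·114 + 57; 114 = 2·57 + 0. gcd = 57; 114 mod 57 = 0. Yes.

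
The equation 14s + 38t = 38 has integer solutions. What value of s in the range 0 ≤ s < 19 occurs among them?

Euclid: 38 = 2·14 + 10; 14 = 1·10 + 4; 10 = 2·4 + 2; 4 = 2·2 + 0 → gcd = 2; 38 = 2·19.
Back-substitution yields 14·(-8) + 38·(3) = 2, so one solution is s = -8·19 = -152, t = 3·19 = 57.
Solutions in s differ by 38/2 = 19; the one in [0, 19) is -152 mod 19 = 0.

0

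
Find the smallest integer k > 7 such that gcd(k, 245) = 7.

gcd(k, 245) = 7 forces 7 | k; write k = 7s. Then gcd(7s, 7·35) = 7·gcd(s, 35), so need gcd(s, 35) = 1.
7s > 7 gives s ≥ 2. The least s ≥ 2 coprime to 35 is 2, so k = 7·2 = 14.

14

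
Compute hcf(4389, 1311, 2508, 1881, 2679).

57

4389 = 3 · 7 · 11 · 19; 1311 = 3 · 19 · 23; 2508 = 2² · 3 · 11 · 19; 1881 = 3² · 11 · 19; 2679 = 3 · 19 · 47
gcd takes min exponent of each prime: 3 · 19 = 57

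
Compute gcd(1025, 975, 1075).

25

1025 = 5² · 41; 975 = 3 · 5² · 13; 1075 = 5² · 43
gcd takes min exponent of each prime: 5² = 25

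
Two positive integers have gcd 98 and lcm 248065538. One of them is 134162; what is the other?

u·v = gcd·lcm = 98·248065538 = 24310422724, so v = 24310422724/134162 = 181202.

181202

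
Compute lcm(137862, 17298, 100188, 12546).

22346839323468

137862 = 2 · 3⁴ · 23 · 37; 17298 = 2 · 3² · 31²; 100188 = 2² · 3² · 11² · 23; 12546 = 2 · 3² · 17 · 41
lcm takes max exponent of each prime: 2² · 3⁴ · 11² · 17 · 23 · 31² · 37 · 41 = 22346839323468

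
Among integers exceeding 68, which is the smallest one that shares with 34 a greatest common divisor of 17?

Multiples of 17 above 68: 17·5, 17·6, … . Need the cofactor coprime to 34/17 = 2.
Checking s = 5, 6, … the first with gcd(s, 2) = 1 is s = 5, giving 85.

85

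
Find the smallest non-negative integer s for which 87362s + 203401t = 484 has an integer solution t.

Euclid: 203401 = 2·87362 + 28677; 87362 = 3·28677 + 1331; 28677 = 21·1331 + 726; 1331 = 1·726 + 605; 726 = 1·605 + 121; 605 = 5·121 + 0 → gcd = 121; 484 = 121·4.
Back-substitution yields 87362·(-305) + 203401·(131) = 121, so one solution is s = -305·4 = -1220, t = 131·4 = 524.
Solutions in s differ by 203401/121 = 1681; the one in [0, 1681) is -1220 mod 1681 = 461.

461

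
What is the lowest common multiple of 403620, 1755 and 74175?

403620 = 2² · 3 · 5 · 7 · 31²; 1755 = 3³ · 5 · 13; 74175 = 3 · 5² · 23 · 43
lcm takes max exponent of each prime: 2² · 3³ · 5² · 7 · 13 · 23 · 31² · 43 = 233520405300

233520405300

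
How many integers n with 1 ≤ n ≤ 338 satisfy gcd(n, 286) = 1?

142

Prime factors of 286: 2, 11, 13. Count integers ≤ 338 divisible by none of them.
By inclusion–exclusion: 338 − ⌊338/2⌋ − ⌊338/11⌋ − ⌊338/13⌋ + ⌊338/22⌋ + ⌊338/26⌋ + ⌊338/143⌋ − ⌊338/286⌋ = 142.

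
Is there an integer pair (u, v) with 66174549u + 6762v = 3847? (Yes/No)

By Bézout, 66174549u + 6762v = 3847 has integer solutions iff gcd(66174549, 6762) | 3847.
Euclid: 66174549 = 9786·6762 + 1617; 6762 = 4·1617 + 294; 1617 = 5·294 + 147; 294 = 2·147 + 0. gcd = 147; 3847 mod 147 = 25. No.

No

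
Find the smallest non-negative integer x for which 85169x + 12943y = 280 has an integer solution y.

324

gcd(85169, 12943) = 7 (Euclid: 85169 = 6·12943 + 7511; 12943 = 1·7511 + 5432; 7511 = 1·5432 + 2079; 5432 = 2·2079 + 1274; 2079 = 1·1274 + 805; 1274 = 1·805 + 469; 805 = 1·469 + 336; 469 = 1·336 + 133; 336 = 2·133 + 70; 133 = 1·70 + 63; 70 = 1·63 + 7; 63 = 9·7 + 0), and 7 | 280.
Extended Euclid: 85169·(193) + 12943·(-1270) = 7. Scale by 40: x₀ = 7720.
General solution x = x₀ + 1849t; reducing mod 1849 gives x = 324 (and y = -2132).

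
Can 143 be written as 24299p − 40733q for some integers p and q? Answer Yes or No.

Yes

By Bézout, 24299p − 40733q = 143 has integer solutions iff gcd(24299, 40733) | 143.
Euclid: 40733 = 1·24299 + 16434; 24299 = 1·16434 + 7865; 16434 = 2·7865 + 704; 7865 = 11·704 + 121; 704 = 5·121 + 99; 121 = 1·99 + 22; 99 = 4·22 + 11; 22 = 2·11 + 0. gcd = 11; 143 mod 11 = 0. Yes.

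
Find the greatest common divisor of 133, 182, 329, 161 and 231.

7

gcd(133, 182): 182 = 1·133 + 49; 133 = 2·49 + 35; 49 = 1·35 + 14; 35 = 2·14 + 7; 14 = 2·7 + 0 → 7
gcd(7, 329): 329 = 47·7 + 0 → 7
gcd(7, 161): 161 = 23·7 + 0 → 7
gcd(7, 231): 231 = 33·7 + 0 → 7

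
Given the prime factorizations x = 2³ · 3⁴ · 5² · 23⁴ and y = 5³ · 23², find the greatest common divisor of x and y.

min exponent per shared prime: 5² · 23² = 13225

13225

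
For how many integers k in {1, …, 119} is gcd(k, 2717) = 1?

2717 = 11·13·19. Inclusion–exclusion on these primes:
119 − ⌊119/11⌋ − ⌊119/13⌋ − ⌊119/19⌋ + ⌊119/143⌋ + ⌊119/209⌋ + ⌊119/247⌋ − ⌊119/2717⌋ = 94

94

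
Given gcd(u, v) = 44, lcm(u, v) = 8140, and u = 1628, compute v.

220

u·v = gcd·lcm = 44·8140 = 358160, so v = 358160/1628 = 220.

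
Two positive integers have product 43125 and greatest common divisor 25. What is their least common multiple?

gcd·lcm = product, so lcm = 43125/25 = 1725.

1725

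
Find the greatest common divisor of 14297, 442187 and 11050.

gcd(14297, 442187): 442187 = 30·14297 + 13277; 14297 = 1·13277 + 1020; 13277 = 13·1020 + 17; 1020 = 60·17 + 0 → 17
gcd(17, 11050): 11050 = 650·17 + 0 → 17

17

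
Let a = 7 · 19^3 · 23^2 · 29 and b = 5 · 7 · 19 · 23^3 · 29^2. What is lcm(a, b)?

2456452389055

max exponent per prime: 5 · 7 · 19^3 · 23^3 · 29^2 = 2456452389055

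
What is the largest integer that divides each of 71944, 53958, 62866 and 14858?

34

gcd(71944, 53958): 71944 = 1·53958 + 17986; 53958 = 3·17986 + 0 → 17986
gcd(17986, 62866): 62866 = 3·17986 + 8908; 17986 = 2·8908 + 170; 8908 = 52·170 + 68; 170 = 2·68 + 34; 68 = 2·34 + 0 → 34
gcd(34, 14858): 14858 = 437·34 + 0 → 34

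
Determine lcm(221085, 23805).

116953965

gcd first: 221085 = 9·23805 + 6840; 23805 = 3·6840 + 3285; 6840 = 2·3285 + 270; 3285 = 12·270 + 45; 270 = 6·45 + 0 → gcd = 45
lcm = 221085·23805/gcd = 5262928425/45 = 116953965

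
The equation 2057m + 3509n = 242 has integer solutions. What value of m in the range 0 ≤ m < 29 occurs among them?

gcd(2057, 3509) = 121 (Euclid: 3509 = 1·2057 + 1452; 2057 = 1·1452 + 605; 1452 = 2·605 + 242; 605 = 2·242 + 121; 242 = 2·121 + 0), and 121 | 242.
Extended Euclid: 2057·(12) + 3509·(-7) = 121. Scale by 2: m₀ = 24.
General solution m = m₀ + 29t; reducing mod 29 gives m = 24 (and n = -14).

24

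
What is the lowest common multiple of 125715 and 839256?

gcd first: 839256 = 6·125715 + 84966; 125715 = 1·84966 + 40749; 84966 = 2·40749 + 3468; 40749 = 11·3468 + 2601; 3468 = 1·2601 + 867; 2601 = 3·867 + 0 → gcd = 867
lcm = 125715·839256/gcd = 105507068040/867 = 121692120

121692120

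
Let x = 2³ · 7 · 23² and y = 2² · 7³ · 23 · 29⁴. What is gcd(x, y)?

min exponent per shared prime: 2² · 7 · 23 = 644

644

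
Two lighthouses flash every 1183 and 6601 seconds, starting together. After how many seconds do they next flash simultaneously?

1115569

gcd first: 6601 = 5·1183 + 686; 1183 = 1·686 + 497; 686 = 1·497 + 189; 497 = 2·189 + 119; 189 = 1·119 + 70; 119 = 1·70 + 49; 70 = 1·49 + 21; 49 = 2·21 + 7; 21 = 3·7 + 0 → gcd = 7
lcm = 1183·6601/gcd = 7808983/7 = 1115569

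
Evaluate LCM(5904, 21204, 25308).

128665872

5904 = 2⁴ · 3² · 41; 21204 = 2² · 3² · 19 · 31; 25308 = 2² · 3² · 19 · 37
lcm takes max exponent of each prime: 2⁴ · 3² · 19 · 31 · 37 · 41 = 128665872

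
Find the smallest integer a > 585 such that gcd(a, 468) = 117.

819

Multiples of 117 above 585: 117·6, 117·7, … . Need the cofactor coprime to 468/117 = 4.
Checking s = 6, 7, … the first with gcd(s, 4) = 1 is s = 7, giving 819.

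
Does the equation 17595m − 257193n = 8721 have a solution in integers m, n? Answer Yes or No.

By Bézout, 17595m − 257193n = 8721 has integer solutions iff gcd(17595, 257193) | 8721.
Euclid: 257193 = 14·17595 + 10863; 17595 = 1·10863 + 6732; 10863 = 1·6732 + 4131; 6732 = 1·4131 + 2601; 4131 = 1·2601 + 1530; 2601 = 1·1530 + 1071; 1530 = 1·1071 + 459; 1071 = 2·459 + 153; 459 = 3·153 + 0. gcd = 153; 8721 mod 153 = 0. Yes.

Yes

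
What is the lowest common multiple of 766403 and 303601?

644544923

gcd first: 766403 = 2·303601 + 159201; 303601 = 1·159201 + 144400; 159201 = 1·144400 + 14801; 144400 = 9·14801 + 11191; 14801 = 1·11191 + 3610; 11191 = 3·3610 + 361; 3610 = 10·361 + 0 → gcd = 361
lcm = 766403·303601/gcd = 232680717203/361 = 644544923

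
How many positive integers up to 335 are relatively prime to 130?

124

130 = 2·5·13. Inclusion–exclusion on these primes:
335 − ⌊335/2⌋ − ⌊335/5⌋ − ⌊335/13⌋ + ⌊335/10⌋ + ⌊335/26⌋ + ⌊335/65⌋ − ⌊335/130⌋ = 124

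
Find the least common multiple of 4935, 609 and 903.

6153945

4935 = 3 · 5 · 7 · 47; 609 = 3 · 7 · 29; 903 = 3 · 7 · 43
lcm takes max exponent of each prime: 3 · 5 · 7 · 29 · 43 · 47 = 6153945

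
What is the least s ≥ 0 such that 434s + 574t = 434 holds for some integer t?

1

Reduce mod 574: 434s ≡ 434 (mod 574). With g = gcd(434, 574) = 14 dividing 434, divide through: 31s ≡ 31 (mod 41).
Since gcd(31, 41) = 1, s ≡ 31·(31)⁻¹ ≡ 1 (mod 41). Smallest non-negative: 1.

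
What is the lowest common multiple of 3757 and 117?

33813

gcd first: 3757 = 32·117 + 13; 117 = 9·13 + 0 → gcd = 13
lcm = 3757·117/gcd = 439569/13 = 33813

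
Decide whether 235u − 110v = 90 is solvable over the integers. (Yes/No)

By Bézout, 235u − 110v = 90 has integer solutions iff gcd(235, 110) | 90.
Euclid: 235 = 2·110 + 15; 110 = 7·15 + 5; 15 = 3·5 + 0. gcd = 5; 90 mod 5 = 0. Yes.

Yes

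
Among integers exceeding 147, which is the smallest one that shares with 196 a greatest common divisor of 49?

245

Multiples of 49 above 147: 49·4, 49·5, … . Need the cofactor coprime to 196/49 = 4.
Checking s = 4, 5, … the first with gcd(s, 4) = 1 is s = 5, giving 245.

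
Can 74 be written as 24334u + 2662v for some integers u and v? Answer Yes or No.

Yes

gcd(24334, 2662): 24334 = 9·2662 + 376; 2662 = 7·376 + 30; 376 = 12·30 + 16; 30 = 1·16 + 14; 16 = 1·14 + 2; 14 = 7·2 + 0 → 2
2 divides 74, so a solution exists.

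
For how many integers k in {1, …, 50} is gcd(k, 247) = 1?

247 = 13·19. Inclusion–exclusion on these primes:
50 − ⌊50/13⌋ − ⌊50/19⌋ + ⌊50/247⌋ = 45

45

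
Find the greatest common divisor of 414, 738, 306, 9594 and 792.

gcd(414, 738): 738 = 1·414 + 324; 414 = 1·324 + 90; 324 = 3·90 + 54; 90 = 1·54 + 36; 54 = 1·36 + 18; 36 = 2·18 + 0 → 18
gcd(18, 306): 306 = 17·18 + 0 → 18
gcd(18, 9594): 9594 = 533·18 + 0 → 18
gcd(18, 792): 792 = 44·18 + 0 → 18

18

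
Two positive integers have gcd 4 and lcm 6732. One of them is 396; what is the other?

a·b = gcd·lcm = 4·6732 = 26928, so b = 26928/396 = 68.

68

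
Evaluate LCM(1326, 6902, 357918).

lcm(1326, 6902) = 1326·6902/gcd = 9152052/34 = 269178
lcm(269178, 357918) = 269178·357918/gcd = 96343651404/2958 = 32570538

32570538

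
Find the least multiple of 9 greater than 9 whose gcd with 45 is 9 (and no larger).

18

gcd(k, 45) = 9 forces 9 | k; write k = 9s. Then gcd(9s, 9·5) = 9·gcd(s, 5), so need gcd(s, 5) = 1.
9s > 9 gives s ≥ 2. The least s ≥ 2 coprime to 5 is 2, so k = 9·2 = 18.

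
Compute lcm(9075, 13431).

gcd first: 13431 = 1·9075 + 4356; 9075 = 2·4356 + 363; 4356 = 12·363 + 0 → gcd = 363
lcm = 9075·13431/gcd = 121886325/363 = 335775

335775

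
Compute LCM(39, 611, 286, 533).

39 = 3 · 13; 611 = 13 · 47; 286 = 2 · 11 · 13; 533 = 13 · 41
lcm takes max exponent of each prime: 2 · 3 · 11 · 13 · 41 · 47 = 1653366

1653366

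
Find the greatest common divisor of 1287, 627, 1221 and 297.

33

gcd(1287, 627): 1287 = 2·627 + 33; 627 = 19·33 + 0 → 33
gcd(33, 1221): 1221 = 37·33 + 0 → 33
gcd(33, 297): 297 = 9·33 + 0 → 33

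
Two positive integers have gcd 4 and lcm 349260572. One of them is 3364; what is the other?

415292

p·q = gcd·lcm = 4·349260572 = 1397042288, so q = 1397042288/3364 = 415292.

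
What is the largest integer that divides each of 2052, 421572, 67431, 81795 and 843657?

gcd(2052, 421572): 421572 = 205·2052 + 912; 2052 = 2·912 + 228; 912 = 4·228 + 0 → 228
gcd(228, 67431): 67431 = 295·228 + 171; 228 = 1·171 + 57; 171 = 3·57 + 0 → 57
gcd(57, 81795): 81795 = 1435·57 + 0 → 57
gcd(57, 843657): 843657 = 14801·57 + 0 → 57

57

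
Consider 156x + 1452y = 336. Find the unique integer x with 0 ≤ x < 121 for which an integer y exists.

gcd(156, 1452) = 12 (Euclid: 1452 = 9·156 + 48; 156 = 3·48 + 12; 48 = 4·12 + 0), and 12 | 336.
Extended Euclid: 156·(28) + 1452·(-3) = 12. Scale by 28: x₀ = 784.
General solution x = x₀ + 121t; reducing mod 121 gives x = 58 (and y = -6).

58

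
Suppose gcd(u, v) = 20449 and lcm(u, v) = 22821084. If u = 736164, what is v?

633919

u·v = gcd·lcm = 20449·22821084 = 466668346716, so v = 466668346716/736164 = 633919.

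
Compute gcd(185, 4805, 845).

5

gcd(185, 4805): 4805 = 25·185 + 180; 185 = 1·180 + 5; 180 = 36·5 + 0 → 5
gcd(5, 845): 845 = 169·5 + 0 → 5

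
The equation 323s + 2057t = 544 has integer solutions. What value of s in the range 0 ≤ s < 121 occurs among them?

59

gcd(323, 2057) = 17 (Euclid: 2057 = 6·323 + 119; 323 = 2·119 + 85; 119 = 1·85 + 34; 85 = 2·34 + 17; 34 = 2·17 + 0), and 17 | 544.
Extended Euclid: 323·(51) + 2057·(-8) = 17. Scale by 32: s₀ = 1632.
General solution s = s₀ + 121k; reducing mod 121 gives s = 59 (and t = -9).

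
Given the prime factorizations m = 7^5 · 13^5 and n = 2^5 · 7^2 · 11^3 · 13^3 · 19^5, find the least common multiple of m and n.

max exponent per prime: 2^5 · 7^5 · 11^3 · 13^5 · 19^5 = 658116834582049050208

658116834582049050208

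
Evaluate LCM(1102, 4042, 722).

42315698

lcm(1102, 4042) = 1102·4042/gcd = 4454284/2 = 2227142
lcm(2227142, 722) = 2227142·722/gcd = 1607996524/38 = 42315698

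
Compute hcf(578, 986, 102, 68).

578 = 2 · 17²; 986 = 2 · 17 · 29; 102 = 2 · 3 · 17; 68 = 2² · 17
gcd takes min exponent of each prime: 2 · 17 = 34

34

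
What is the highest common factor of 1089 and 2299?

1089 = 3² · 11²
2299 = 11² · 19
Common: 11² = 121

121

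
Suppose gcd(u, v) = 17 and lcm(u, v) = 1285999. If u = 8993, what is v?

Using uv = gcd(u,v)·lcm(u,v) = 17·1285999 = 21861983, we get v = 21861983/8993 = 2431.

2431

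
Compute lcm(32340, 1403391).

32340 = 2² · 3 · 5 · 7² · 11; 1403391 = 3 · 11 · 23 · 43²
max exponents: 2² · 3 · 5 · 7² · 11 · 23 · 43² = 1375323180

1375323180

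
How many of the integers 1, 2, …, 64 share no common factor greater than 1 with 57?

Prime factors of 57: 3, 19. Count integers ≤ 64 divisible by none of them.
By inclusion–exclusion: 64 − ⌊64/3⌋ − ⌊64/19⌋ + ⌊64/57⌋ = 41.

41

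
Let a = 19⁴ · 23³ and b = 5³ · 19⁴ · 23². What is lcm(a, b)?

198201950875

max exponent per prime: 5³ · 19⁴ · 23³ = 198201950875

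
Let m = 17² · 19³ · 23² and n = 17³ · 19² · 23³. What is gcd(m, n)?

55190041

min exponent per shared prime: 17² · 19² · 23² = 55190041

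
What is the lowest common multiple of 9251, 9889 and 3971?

9251 = 11 · 29²; 9889 = 11 · 29 · 31; 3971 = 11 · 19²
lcm takes max exponent of each prime: 11 · 19² · 29² · 31 = 103527941

103527941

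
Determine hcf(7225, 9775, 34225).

25

gcd(7225, 9775): 9775 = 1·7225 + 2550; 7225 = 2·2550 + 2125; 2550 = 1·2125 + 425; 2125 = 5·425 + 0 → 425
gcd(425, 34225): 34225 = 80·425 + 225; 425 = 1·225 + 200; 225 = 1·200 + 25; 200 = 8·25 + 0 → 25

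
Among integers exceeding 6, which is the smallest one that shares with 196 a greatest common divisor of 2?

10

gcd(t, 196) = 2 forces 2 | t; write t = 2s. Then gcd(2s, 2·98) = 2·gcd(s, 98), so need gcd(s, 98) = 1.
2s > 6 gives s ≥ 4. The least s ≥ 4 coprime to 98 is 5, so t = 2·5 = 10.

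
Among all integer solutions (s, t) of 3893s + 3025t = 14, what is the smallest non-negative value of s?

gcd(3893, 3025) = 1 (Euclid: 3893 = 1·3025 + 868; 3025 = 3·868 + 421; 868 = 2·421 + 26; 421 = 16·26 + 5; 26 = 5·5 + 1; 5 = 5·1 + 0), and 1 | 14.
Extended Euclid: 3893·(582) + 3025·(-749) = 1. Scale by 14: s₀ = 8148.
General solution s = s₀ + 3025k; reducing mod 3025 gives s = 2098 (and t = -2700).

2098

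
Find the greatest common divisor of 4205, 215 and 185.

4205 = 5 · 29²; 215 = 5 · 43; 185 = 5 · 37
gcd takes min exponent of each prime: 5 = 5

5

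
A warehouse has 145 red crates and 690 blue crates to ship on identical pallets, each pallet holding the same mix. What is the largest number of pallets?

5

Euclid: 690 = 4·145 + 110; 145 = 1·110 + 35; 110 = 3·35 + 5; 35 = 7·5 + 0. Last nonzero remainder: 5.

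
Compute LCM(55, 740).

55 = 5 · 11; 740 = 2² · 5 · 37
max exponents: 2² · 5 · 11 · 37 = 8140

8140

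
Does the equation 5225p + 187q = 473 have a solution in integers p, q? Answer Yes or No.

By Bézout, 5225p + 187q = 473 has integer solutions iff gcd(5225, 187) | 473.
Euclid: 5225 = 27·187 + 176; 187 = 1·176 + 11; 176 = 16·11 + 0. gcd = 11; 473 mod 11 = 0. Yes.

Yes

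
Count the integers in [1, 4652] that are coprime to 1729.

3488

Prime factors of 1729: 7, 13, 19. Count integers ≤ 4652 divisible by none of them.
By inclusion–exclusion: 4652 − ⌊4652/7⌋ − ⌊4652/13⌋ − ⌊4652/19⌋ + ⌊4652/91⌋ + ⌊4652/133⌋ + ⌊4652/247⌋ − ⌊4652/1729⌋ = 3488.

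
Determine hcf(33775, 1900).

25

33775 = 5² · 7 · 193
1900 = 2² · 5² · 19
Common: 5² = 25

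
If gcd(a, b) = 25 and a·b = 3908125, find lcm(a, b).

156325

gcd·lcm = product, so lcm = 3908125/25 = 156325.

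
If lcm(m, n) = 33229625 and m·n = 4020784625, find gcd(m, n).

gcd·lcm = product, so gcd = 4020784625/33229625 = 121.

121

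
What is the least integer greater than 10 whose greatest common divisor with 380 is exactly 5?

15

380 = 5·76. Any m with gcd(m, 380) = 5 is a multiple of 5, say 5s, with s coprime to 76.
Need s > 10/5, so s ≥ 3. First s ≥ 3 with gcd(s, 76) = 1 is s = 3. Thus m = 5·3 = 15.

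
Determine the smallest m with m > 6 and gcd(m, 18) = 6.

18 = 6·3. Any m with gcd(m, 18) = 6 is a multiple of 6, say 6s, with s coprime to 3.
Need s > 6/6, so s ≥ 2. First s ≥ 2 with gcd(s, 3) = 1 is s = 2. Thus m = 6·2 = 12.

12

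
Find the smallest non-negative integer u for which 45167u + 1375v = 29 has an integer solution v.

gcd(45167, 1375) = 1 (Euclid: 45167 = 32·1375 + 1167; 1375 = 1·1167 + 208; 1167 = 5·208 + 127; 208 = 1·127 + 81; 127 = 1·81 + 46; 81 = 1·46 + 35; 46 = 1·35 + 11; 35 = 3·11 + 2; 11 = 5·2 + 1; 2 = 2·1 + 0), and 1 | 29.
Extended Euclid: 45167·(628) + 1375·(-20629) = 1. Scale by 29: u₀ = 18212.
General solution u = u₀ + 1375t; reducing mod 1375 gives u = 337 (and v = -11070).

337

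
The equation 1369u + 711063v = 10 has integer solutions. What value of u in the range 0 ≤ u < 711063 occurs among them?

322030

gcd(1369, 711063) = 1 (Euclid: 711063 = 519·1369 + 552; 1369 = 2·552 + 265; 552 = 2·265 + 22; 265 = 12·22 + 1; 22 = 22·1 + 0), and 1 | 10.
Extended Euclid: 1369·(32203) + 711063·(-62) = 1. Scale by 10: u₀ = 322030.
General solution u = u₀ + 711063t; reducing mod 711063 gives u = 322030 (and v = -620).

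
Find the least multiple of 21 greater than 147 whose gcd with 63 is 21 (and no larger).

Multiples of 21 above 147: 21·8, 21·9, … . Need the cofactor coprime to 63/21 = 3.
Checking s = 8, 9, … the first with gcd(s, 3) = 1 is s = 8, giving 168.

168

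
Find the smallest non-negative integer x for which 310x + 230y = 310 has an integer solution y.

gcd(310, 230) = 10 (Euclid: 310 = 1·230 + 80; 230 = 2·80 + 70; 80 = 1·70 + 10; 70 = 7·10 + 0), and 10 | 310.
Extended Euclid: 310·(3) + 230·(-4) = 10. Scale by 31: x₀ = 93.
General solution x = x₀ + 23t; reducing mod 23 gives x = 1 (and y = 0).

1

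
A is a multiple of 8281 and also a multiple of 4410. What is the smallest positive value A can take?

745290

8281 = 7² · 13²; 4410 = 2 · 3² · 5 · 7²
max exponents: 2 · 3² · 5 · 7² · 13² = 745290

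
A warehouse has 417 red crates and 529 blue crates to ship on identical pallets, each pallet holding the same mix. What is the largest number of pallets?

1

417 = 3 · 139
529 = 23²
Common: 1 = 1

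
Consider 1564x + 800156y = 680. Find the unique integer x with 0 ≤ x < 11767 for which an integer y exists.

9721

Reduce mod 800156: 1564x ≡ 680 (mod 800156). With g = gcd(1564, 800156) = 68 dividing 680, divide through: 23x ≡ 10 (mod 11767).
Since gcd(23, 11767) = 1, x ≡ 10·(23)⁻¹ ≡ 9721 (mod 11767). Smallest non-negative: 9721.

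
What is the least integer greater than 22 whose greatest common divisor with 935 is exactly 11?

33

Multiples of 11 above 22: 11·3, 11·4, … . Need the cofactor coprime to 935/11 = 85.
Checking s = 3, 4, … the first with gcd(s, 85) = 1 is s = 3, giving 33.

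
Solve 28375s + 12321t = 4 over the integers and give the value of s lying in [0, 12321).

7621

Reduce mod 12321: 28375s ≡ 4 (mod 12321). With g = gcd(28375, 12321) = 1 dividing 4, divide through: 28375s ≡ 4 (mod 12321).
Since gcd(28375, 12321) = 1, s ≡ 4·(28375)⁻¹ ≡ 7621 (mod 12321). Smallest non-negative: 7621.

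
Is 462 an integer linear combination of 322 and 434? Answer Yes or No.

By Bézout, 322u + 434v = 462 has integer solutions iff gcd(322, 434) | 462.
Euclid: 434 = 1·322 + 112; 322 = 2·112 + 98; 112 = 1·98 + 14; 98 = 7·14 + 0. gcd = 14; 462 mod 14 = 0. Yes.

Yes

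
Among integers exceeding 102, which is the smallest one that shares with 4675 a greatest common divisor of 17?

4675 = 17·275. Any a with gcd(a, 4675) = 17 is a multiple of 17, say 17s, with s coprime to 275.
Need s > 102/17, so s ≥ 7. First s ≥ 7 with gcd(s, 275) = 1 is s = 7. Thus a = 17·7 = 119.

119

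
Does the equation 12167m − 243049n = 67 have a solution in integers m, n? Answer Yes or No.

By Bézout, 12167m − 243049n = 67 has integer solutions iff gcd(12167, 243049) | 67.
Euclid: 243049 = 19·12167 + 11876; 12167 = 1·11876 + 291; 11876 = 40·291 + 236; 291 = 1·236 + 55; 236 = 4·55 + 16; 55 = 3·16 + 7; 16 = 2·7 + 2; 7 = 3·2 + 1; 2 = 2·1 + 0. gcd = 1; 67 mod 1 = 0. Yes.

Yes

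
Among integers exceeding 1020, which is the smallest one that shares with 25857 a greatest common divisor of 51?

1122

Multiples of 51 above 1020: 51·21, 51·22, … . Need the cofactor coprime to 25857/51 = 507.
Checking s = 21, 22, … the first with gcd(s, 507) = 1 is s = 22, giving 1122.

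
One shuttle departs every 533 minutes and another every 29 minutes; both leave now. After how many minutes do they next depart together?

15457

gcd first: 533 = 18·29 + 11; 29 = 2·11 + 7; 11 = 1·7 + 4; 7 = 1·4 + 3; 4 = 1·3 + 1; 3 = 3·1 + 0 → gcd = 1
lcm = 533·29/gcd = 15457/1 = 15457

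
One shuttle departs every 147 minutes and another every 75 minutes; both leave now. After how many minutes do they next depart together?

147 = 3 · 7²; 75 = 3 · 5²
max exponents: 3 · 5² · 7² = 3675

3675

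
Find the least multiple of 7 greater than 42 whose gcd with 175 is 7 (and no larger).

Multiples of 7 above 42: 7·7, 7·8, … . Need the cofactor coprime to 175/7 = 25.
Checking s = 7, 8, … the first with gcd(s, 25) = 1 is s = 7, giving 49.

49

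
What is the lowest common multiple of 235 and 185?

8695

gcd first: 235 = 1·185 + 50; 185 = 3·50 + 35; 50 = 1·35 + 15; 35 = 2·15 + 5; 15 = 3·5 + 0 → gcd = 5
lcm = 235·185/gcd = 43475/5 = 8695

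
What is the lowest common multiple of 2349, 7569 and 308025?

2349 = 3⁴ · 29; 7569 = 3² · 29²; 308025 = 3² · 5² · 37²
lcm takes max exponent of each prime: 3⁴ · 5² · 29² · 37² = 2331441225

2331441225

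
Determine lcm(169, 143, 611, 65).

169 = 13²; 143 = 11 · 13; 611 = 13 · 47; 65 = 5 · 13
lcm takes max exponent of each prime: 5 · 11 · 13² · 47 = 436865

436865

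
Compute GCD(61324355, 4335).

1445

Euclid: 61324355 = 14146·4335 + 1445; 4335 = 3·1445 + 0. Last nonzero remainder: 1445.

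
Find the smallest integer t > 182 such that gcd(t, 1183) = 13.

1183 = 13·91. Any t with gcd(t, 1183) = 13 is a multiple of 13, say 13s, with s coprime to 91.
Need s > 182/13, so s ≥ 15. First s ≥ 15 with gcd(s, 91) = 1 is s = 15. Thus t = 13·15 = 195.

195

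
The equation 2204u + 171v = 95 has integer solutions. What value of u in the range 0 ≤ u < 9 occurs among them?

4

Reduce mod 171: 2204u ≡ 95 (mod 171). With g = gcd(2204, 171) = 19 dividing 95, divide through: 116u ≡ 5 (mod 9).
Since gcd(116, 9) = 1, u ≡ 5·(116)⁻¹ ≡ 4 (mod 9). Smallest non-negative: 4.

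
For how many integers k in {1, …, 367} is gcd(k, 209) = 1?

209 = 11·19. Inclusion–exclusion on these primes:
367 − ⌊367/11⌋ − ⌊367/19⌋ + ⌊367/209⌋ = 316

316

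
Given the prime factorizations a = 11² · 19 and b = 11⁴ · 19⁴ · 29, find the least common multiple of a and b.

55332863069

max exponent per prime: 11⁴ · 19⁴ · 29 = 55332863069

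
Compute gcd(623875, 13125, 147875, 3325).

gcd(623875, 13125): 623875 = 47·13125 + 7000; 13125 = 1·7000 + 6125; 7000 = 1·6125 + 875; 6125 = 7·875 + 0 → 875
gcd(875, 147875): 147875 = 169·875 + 0 → 875
gcd(875, 3325): 3325 = 3·875 + 700; 875 = 1·700 + 175; 700 = 4·175 + 0 → 175

175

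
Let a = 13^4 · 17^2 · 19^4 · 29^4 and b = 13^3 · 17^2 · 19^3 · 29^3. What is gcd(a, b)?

min exponent per shared prime: 13^3 · 17^2 · 19^3 · 29^3 = 106214227846883

106214227846883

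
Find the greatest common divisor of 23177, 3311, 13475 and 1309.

77

23177 = 7² · 11 · 43; 3311 = 7 · 11 · 43; 13475 = 5² · 7² · 11; 1309 = 7 · 11 · 17
gcd takes min exponent of each prime: 7 · 11 = 77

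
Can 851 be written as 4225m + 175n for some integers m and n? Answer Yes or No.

No

gcd(4225, 175): 4225 = 24·175 + 25; 175 = 7·25 + 0 → 25
25 does not divide 851, so a solution does not exist.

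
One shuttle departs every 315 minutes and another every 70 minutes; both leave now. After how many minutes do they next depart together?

630

gcd first: 315 = 4·70 + 35; 70 = 2·35 + 0 → gcd = 35
lcm = 315·70/gcd = 22050/35 = 630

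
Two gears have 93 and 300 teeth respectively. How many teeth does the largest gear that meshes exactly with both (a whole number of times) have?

93 = 3 · 31
300 = 2² · 3 · 5²
Common: 3 = 3

3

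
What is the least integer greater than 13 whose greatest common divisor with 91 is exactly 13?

26

Multiples of 13 above 13: 13·2, 13·3, … . Need the cofactor coprime to 91/13 = 7.
Checking s = 2, 3, … the first with gcd(s, 7) = 1 is s = 2, giving 26.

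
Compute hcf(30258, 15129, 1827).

9

30258 = 2 · 3² · 41²; 15129 = 3² · 41²; 1827 = 3² · 7 · 29
gcd takes min exponent of each prime: 3² = 9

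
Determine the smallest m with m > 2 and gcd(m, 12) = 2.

10

Multiples of 2 above 2: 2·2, 2·3, … . Need the cofactor coprime to 12/2 = 6.
Checking s = 2, 3, … the first with gcd(s, 6) = 1 is s = 5, giving 10.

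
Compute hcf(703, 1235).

19

Euclid: 1235 = 1·703 + 532; 703 = 1·532 + 171; 532 = 3·171 + 19; 171 = 9·19 + 0. Last nonzero remainder: 19.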